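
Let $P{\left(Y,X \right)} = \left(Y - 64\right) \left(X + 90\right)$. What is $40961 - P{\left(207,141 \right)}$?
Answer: $7928$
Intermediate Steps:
$P{\left(Y,X \right)} = \left(-64 + Y\right) \left(90 + X\right)$
$40961 - P{\left(207,141 \right)} = 40961 - \left(-5760 - 9024 + 90 \cdot 207 + 141 \cdot 207\right) = 40961 - \left(-5760 - 9024 + 18630 + 29187\right) = 40961 - 33033 = 7928$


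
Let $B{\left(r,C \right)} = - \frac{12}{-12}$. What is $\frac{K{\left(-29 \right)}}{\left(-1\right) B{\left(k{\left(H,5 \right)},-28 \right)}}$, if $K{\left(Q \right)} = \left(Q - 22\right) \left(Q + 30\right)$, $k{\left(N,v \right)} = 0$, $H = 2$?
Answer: $51$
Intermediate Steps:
$B{\left(r,C \right)} = 1$ ($B{\left(r,C \right)} = \left(-12\right) \left(- \frac{1}{12}\right) = 1$)
$K{\left(Q \right)} = \left(-22 + Q\right) \left(30 + Q\right)$
$\frac{K{\left(-29 \right)}}{\left(-1\right) B{\left(k{\left(H,5 \right)},-28 \right)}} = \frac{-660 + \left(-29\right)^{2} + 8 \left(-29\right)}{\left(-1\right) 1} = \frac{-660 + 841 - 232}{-1} = \left(-51\right) \left(-1\right) = 51$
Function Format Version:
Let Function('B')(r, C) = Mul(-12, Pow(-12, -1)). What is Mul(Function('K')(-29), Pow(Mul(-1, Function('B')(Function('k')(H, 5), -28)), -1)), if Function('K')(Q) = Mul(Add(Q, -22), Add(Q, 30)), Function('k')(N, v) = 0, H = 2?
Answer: 51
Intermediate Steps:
Function('B')(r, C) = 1 (Function('B')(r, C) = Mul(-12, Rational(-1, 12)) = 1)
Function('K')(Q) = Mul(Add(-22, Q), Add(30, Q))
Mul(Function('K')(-29), Pow(Mul(-1, Function('B')(Function('k')(H, 5), -28)), -1)) = Mul(Add(-660, Pow(-29, 2), Mul(8, -29)), Pow(Mul(-1, 1), -1)) = Mul(Add(-660, 841, -232), Pow(-1, -1)) = Mul(-51, -1) = 51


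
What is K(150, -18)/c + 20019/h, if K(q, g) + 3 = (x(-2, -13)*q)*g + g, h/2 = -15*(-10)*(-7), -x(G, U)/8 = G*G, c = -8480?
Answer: -5852617/296800 ≈ -19.719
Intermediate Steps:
x(G, U) = -8*G² (x(G, U) = -8*G*G = -8*G²)
h = -2100 (h = 2*(-15*(-10)*(-7)) = 2*(150*(-7)) = 2*(-1050) = -2100)
K(q, g) = -3 + g - 32*g*q (K(q, g) = -3 + (((-8*(-2)²)*q)*g + g) = -3 + (((-8*4)*q)*g + g) = -3 + ((-32*q)*g + g) = -3 + (-32*g*q + g) = -3 + (g - 32*g*q) = -3 + g - 32*g*q)
K(150, -18)/c + 20019/h = (-3 - 18 - 32*(-18)*150)/(-8480) + 20019/(-2100) = (-3 - 18 + 86400)*(-1/8480) + 20019*(-1/2100) = 86379*(-1/8480) - 6673/700 = -86379/8480 - 6673/700 = -5852617/296800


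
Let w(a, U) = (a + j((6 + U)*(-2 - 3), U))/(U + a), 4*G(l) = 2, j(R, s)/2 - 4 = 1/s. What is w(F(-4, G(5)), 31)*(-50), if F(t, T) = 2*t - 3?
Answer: 455/62 ≈ 7.3387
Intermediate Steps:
j(R, s) = 8 + 2/s
G(l) = ½ (G(l) = (¼)*2 = ½)
F(t, T) = -3 + 2*t
w(a, U) = (8 + a + 2/U)/(U + a) (w(a, U) = (a + (8 + 2/U))/(U + a) = (8 + a + 2/U)/(U + a))
w(F(-4, G(5)), 31)*(-50) = ((2 + 8*31 + 31*(-3 + 2*(-4)))/(31*(31 + (-3 + 2*(-4)))))*(-50) = ((2 + 248 + 31*(-3 - 8))/(31*(31 + (-3 - 8))))*(-50) = ((2 + 248 + 31*(-11))/(31*(31 - 11)))*(-50) = ((1/31)*(2 + 248 - 341)/20)*(-50) = ((1/31)*(1/20)*(-91))*(-50) = -91/620*(-50) = 455/62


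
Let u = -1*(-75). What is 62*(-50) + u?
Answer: -3025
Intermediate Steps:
u = 75
62*(-50) + u = 62*(-50) + 75 = -3100 + 75 = -3025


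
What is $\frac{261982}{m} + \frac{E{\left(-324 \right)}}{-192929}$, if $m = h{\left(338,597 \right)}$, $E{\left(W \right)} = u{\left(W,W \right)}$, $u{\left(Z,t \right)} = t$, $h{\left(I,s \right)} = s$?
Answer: $\frac{50544118706}{115178613} \approx 438.83$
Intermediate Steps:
$E{\left(W \right)} = W$
$m = 597$
$\frac{261982}{m} + \frac{E{\left(-324 \right)}}{-192929} = \frac{261982}{597} - \frac{324}{-192929} = 261982 \cdot \frac{1}{597} - - \frac{324}{192929} = \frac{261982}{597} + \frac{324}{192929} = \frac{50544118706}{115178613}$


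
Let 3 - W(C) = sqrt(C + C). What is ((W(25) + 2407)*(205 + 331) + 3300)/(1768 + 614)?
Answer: 647530/1191 - 1340*sqrt(2)/1191 ≈ 542.09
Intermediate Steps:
W(C) = 3 - sqrt(2)*sqrt(C) (W(C) = 3 - sqrt(C + C) = 3 - sqrt(2*C) = 3 - sqrt(2)*sqrt(C))
((W(25) + 2407)*(205 + 331) + 3300)/(1768 + 614) = (((3 - sqrt(2)*sqrt(25)) + 2407)*(205 + 331) + 3300)/(1768 + 614) = (((3 - 1*sqrt(2)*5) + 2407)*536 + 3300)/2382 = (((3 - 5*sqrt(2)) + 2407)*536 + 3300)*(1/2382) = ((2410 - 5*sqrt(2))*536 + 3300)*(1/2382) = ((1291760 - 2680*sqrt(2)) + 3300)*(1/2382) = (1295060 - 2680*sqrt(2))*(1/2382) = 647530/1191 - 1340*sqrt(2)/1191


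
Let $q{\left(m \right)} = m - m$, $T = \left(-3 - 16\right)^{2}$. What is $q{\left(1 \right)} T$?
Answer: $0$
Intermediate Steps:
$T = 361$ ($T = \left(-19\right)^{2} = 361$)
$q{\left(m \right)} = 0$
$q{\left(1 \right)} T = 0 \cdot 361 = 0$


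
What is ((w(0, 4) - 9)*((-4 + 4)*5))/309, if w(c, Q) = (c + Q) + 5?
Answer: 0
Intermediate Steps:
w(c, Q) = 5 + Q + c (w(c, Q) = (Q + c) + 5 = 5 + Q + c)
((w(0, 4) - 9)*((-4 + 4)*5))/309 = (((5 + 4 + 0) - 9)*((-4 + 4)*5))/309 = ((9 - 9)*(0*5))*(1/309) = (0*0)*(1/309) = 0*(1/309) = 0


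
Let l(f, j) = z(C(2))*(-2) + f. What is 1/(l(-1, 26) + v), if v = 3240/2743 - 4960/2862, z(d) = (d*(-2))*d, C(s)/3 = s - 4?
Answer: 3925233/559142119 ≈ 0.0070201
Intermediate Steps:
C(s) = -12 + 3*s (C(s) = 3*(s - 4) = 3*(-4 + s) = -12 + 3*s)
z(d) = -2*d² (z(d) = (-2*d)*d = -2*d²)
v = -2166200/3925233 (v = 3240*(1/2743) - 4960*1/2862 = 3240/2743 - 2480/1431 = -2166200/3925233 ≈ -0.55187)
l(f, j) = 144 + f (l(f, j) = -2*(-12 + 3*2)²*(-2) + f = -2*(-12 + 6)²*(-2) + f = -2*(-6)²*(-2) + f = -2*36*(-2) + f = -72*(-2) + f = 144 + f)
1/(l(-1, 26) + v) = 1/((144 - 1) - 2166200/3925233) = 1/(143 - 2166200/3925233) = 1/(559142119/3925233) = 3925233/559142119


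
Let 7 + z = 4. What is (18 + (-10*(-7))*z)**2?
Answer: 36864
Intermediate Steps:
z = -3 (z = -7 + 4 = -3)
(18 + (-10*(-7))*z)**2 = (18 - 10*(-7)*(-3))**2 = (18 + 70*(-3))**2 = (18 - 210)**2 = (-192)**2 = 36864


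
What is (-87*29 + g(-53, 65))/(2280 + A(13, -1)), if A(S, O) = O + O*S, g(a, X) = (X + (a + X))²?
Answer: 1703/1133 ≈ 1.5031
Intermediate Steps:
g(a, X) = (a + 2*X)² (g(a, X) = (X + (X + a))² = (a + 2*X)²)
(-87*29 + g(-53, 65))/(2280 + A(13, -1)) = (-87*29 + (-53 + 2*65)²)/(2280 - (1 + 13)) = (-2523 + (-53 + 130)²)/(2280 - 1*14) = (-2523 + 77²)/(2280 - 14) = (-2523 + 5929)/2266 = 3406*(1/2266) = 1703/1133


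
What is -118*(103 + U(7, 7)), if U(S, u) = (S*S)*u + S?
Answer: -53454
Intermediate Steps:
U(S, u) = S + u*S² (U(S, u) = S²*u + S = u*S² + S = S + u*S²)
-118*(103 + U(7, 7)) = -118*(103 + 7*(1 + 7*7)) = -118*(103 + 7*(1 + 49)) = -118*(103 + 7*50) = -118*(103 + 350) = -118*453 = -53454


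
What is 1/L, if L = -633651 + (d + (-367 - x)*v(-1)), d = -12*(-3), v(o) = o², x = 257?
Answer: -1/634239 ≈ -1.5767e-6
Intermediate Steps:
d = 36
L = -634239 (L = -633651 + (36 + (-367 - 1*257)*(-1)²) = -633651 + (36 + (-367 - 257)*1) = -633651 + (36 - 624*1) = -633651 + (36 - 624) = -633651 - 588 = -634239)
1/L = 1/(-634239) = -1/634239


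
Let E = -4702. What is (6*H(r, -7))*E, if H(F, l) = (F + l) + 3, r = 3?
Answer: 28212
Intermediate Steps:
H(F, l) = 3 + F + l
(6*H(r, -7))*E = (6*(3 + 3 - 7))*(-4702) = (6*(-1))*(-4702) = -6*(-4702) = 28212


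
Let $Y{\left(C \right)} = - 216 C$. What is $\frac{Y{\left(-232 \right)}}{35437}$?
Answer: $\frac{50112}{35437} \approx 1.4141$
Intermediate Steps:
$\frac{Y{\left(-232 \right)}}{35437} = \frac{\left(-216\right) \left(-232\right)}{35437} = 50112 \cdot \frac{1}{35437} = \frac{50112}{35437}$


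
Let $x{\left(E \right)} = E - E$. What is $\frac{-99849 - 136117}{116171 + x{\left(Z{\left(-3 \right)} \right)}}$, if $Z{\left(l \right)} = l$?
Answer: $- \frac{235966}{116171} \approx -2.0312$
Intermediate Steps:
$x{\left(E \right)} = 0$
$\frac{-99849 - 136117}{116171 + x{\left(Z{\left(-3 \right)} \right)}} = \frac{-99849 - 136117}{116171 + 0} = - \frac{235966}{116171}$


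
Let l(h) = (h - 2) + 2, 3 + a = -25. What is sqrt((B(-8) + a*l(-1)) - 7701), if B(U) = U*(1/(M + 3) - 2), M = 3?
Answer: 5*I*sqrt(2757)/3 ≈ 87.512*I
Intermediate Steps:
a = -28 (a = -3 - 25 = -28)
l(h) = h (l(h) = (-2 + h) + 2 = h)
B(U) = -11*U/6 (B(U) = U*(1/(3 + 3) - 2) = U*(1/6 - 2) = U*(-11/6) = -11*U/6)
sqrt((B(-8) + a*l(-1)) - 7701) = sqrt((-11/6*(-8) - 28*(-1)) - 7701) = sqrt((44/3 + 28) - 7701) = sqrt(128/3 - 7701) = sqrt(-22975/3) = 5*I*sqrt(2757)/3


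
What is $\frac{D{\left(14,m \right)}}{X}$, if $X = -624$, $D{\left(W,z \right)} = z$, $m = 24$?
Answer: $- \frac{1}{26} \approx -0.038462$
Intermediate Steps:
$\frac{D{\left(14,m \right)}}{X} = \frac{24}{-624} = 24 \left(- \frac{1}{624}\right) = - \frac{1}{26}$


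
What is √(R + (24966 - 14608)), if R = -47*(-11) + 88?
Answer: √10963 ≈ 104.70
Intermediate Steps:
R = 605 (R = 517 + 88 = 605)
√(R + (24966 - 14608)) = √(605 + (24966 - 14608)) = √(605 + 10358) = √10963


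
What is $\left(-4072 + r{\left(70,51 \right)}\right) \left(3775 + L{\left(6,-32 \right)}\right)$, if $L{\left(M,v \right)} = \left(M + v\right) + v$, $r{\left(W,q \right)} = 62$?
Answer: $-14905170$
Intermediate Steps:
$L{\left(M,v \right)} = M + 2 v$
$\left(-4072 + r{\left(70,51 \right)}\right) \left(3775 + L{\left(6,-32 \right)}\right) = \left(-4072 + 62\right) \left(3775 + \left(6 + 2 \left(-32\right)\right)\right) = - 4010 \left(3775 + \left(6 - 64\right)\right) = - 4010 \left(3775 - 58\right) = \left(-4010\right) 3717 = -14905170$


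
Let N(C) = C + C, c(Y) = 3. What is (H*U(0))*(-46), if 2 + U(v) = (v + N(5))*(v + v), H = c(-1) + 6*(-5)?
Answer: -2484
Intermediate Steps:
N(C) = 2*C
H = -27 (H = 3 + 6*(-5) = 3 - 30 = -27)
U(v) = -2 + 2*v*(10 + v) (U(v) = -2 + (v + 2*5)*(v + v) = -2 + (v + 10)*(2*v) = -2 + (10 + v)*(2*v) = -2 + 2*v*(10 + v))
(H*U(0))*(-46) = -27*(-2 + 2*0**2 + 20*0)*(-46) = -27*(-2 + 2*0 + 0)*(-46) = -27*(-2 + 0 + 0)*(-46) = -27*(-2)*(-46) = 54*(-46) = -2484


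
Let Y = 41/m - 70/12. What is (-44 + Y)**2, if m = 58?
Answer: 18267076/7569 ≈ 2413.4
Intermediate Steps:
Y = -446/87 (Y = 41/58 - 70/12 = 41*(1/58) - 70*1/12 = 41/58 - 35/6 = -446/87 ≈ -5.1264)
(-44 + Y)**2 = (-44 - 446/87)**2 = (-4274/87)**2 = 18267076/7569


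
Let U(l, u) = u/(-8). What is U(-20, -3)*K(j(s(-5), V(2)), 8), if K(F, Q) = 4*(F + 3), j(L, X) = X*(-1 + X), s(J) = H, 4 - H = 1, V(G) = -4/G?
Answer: 27/2 ≈ 13.500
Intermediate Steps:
H = 3 (H = 4 - 1*1 = 4 - 1 = 3)
s(J) = 3
U(l, u) = -u/8 (U(l, u) = u*(-⅛) = -u/8)
K(F, Q) = 12 + 4*F (K(F, Q) = 4*(3 + F) = 12 + 4*F)
U(-20, -3)*K(j(s(-5), V(2)), 8) = (-⅛*(-3))*(12 + 4*((-4/2)*(-1 - 4/2))) = 3*(12 + 4*((-4*½)*(-1 - 4*½)))/8 = 3*(12 + 4*(-2*(-1 - 2)))/8 = 3*(12 + 4*(-2*(-3)))/8 = 3*(12 + 4*6)/8 = 3*(12 + 24)/8 = (3/8)*36 = 27/2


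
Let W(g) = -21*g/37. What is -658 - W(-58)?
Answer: -25564/37 ≈ -690.92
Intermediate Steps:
W(g) = -21*g/37
-658 - W(-58) = -658 - (-21)*(-58)/37 = -658 - 1*1218/37 = -658 - 1218/37 = -25564/37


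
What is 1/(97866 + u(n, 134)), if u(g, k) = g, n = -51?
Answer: 1/97815 ≈ 1.0223e-5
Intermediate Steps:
1/(97866 + u(n, 134)) = 1/(97866 - 51) = 1/97815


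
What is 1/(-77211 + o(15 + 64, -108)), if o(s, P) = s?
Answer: -1/77132 ≈ -1.2965e-5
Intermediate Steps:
1/(-77211 + o(15 + 64, -108)) = 1/(-77211 + (15 + 64)) = 1/(-77211 + 79) = 1/(-77132) = -1/77132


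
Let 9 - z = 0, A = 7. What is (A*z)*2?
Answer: 126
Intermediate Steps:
z = 9 (z = 9 - 1*0 = 9 + 0 = 9)
(A*z)*2 = (7*9)*2 = 63*2 = 126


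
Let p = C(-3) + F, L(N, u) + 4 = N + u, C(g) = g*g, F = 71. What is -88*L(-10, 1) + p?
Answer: 1224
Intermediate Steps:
C(g) = g²
L(N, u) = -4 + N + u (L(N, u) = -4 + (N + u) = -4 + N + u)
p = 80 (p = (-3)² + 71 = 9 + 71 = 80)
-88*L(-10, 1) + p = -88*(-4 - 10 + 1) + 80 = -88*(-13) + 80 = 1144 + 80 = 1224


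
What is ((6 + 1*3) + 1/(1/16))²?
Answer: 625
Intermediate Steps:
((6 + 1*3) + 1/(1/16))² = ((6 + 3) + 1/(1/16))² = (9 + 16)² = 25² = 625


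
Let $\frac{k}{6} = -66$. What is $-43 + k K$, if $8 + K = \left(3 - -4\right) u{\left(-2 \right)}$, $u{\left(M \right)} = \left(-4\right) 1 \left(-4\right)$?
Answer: $-41227$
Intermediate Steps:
$k = -396$ ($k = 6 \left(-66\right) = -396$)
$u{\left(M \right)} = 16$ ($u{\left(M \right)} = \left(-4\right) \left(-4\right) = 16$)
$K = 104$ ($K = -8 + \left(3 - -4\right) 16 = -8 + \left(3 + 4\right) 16 = -8 + 7 \cdot 16 = -8 + 112 = 104$)
$-43 + k K = -43 - 41184 = -41227$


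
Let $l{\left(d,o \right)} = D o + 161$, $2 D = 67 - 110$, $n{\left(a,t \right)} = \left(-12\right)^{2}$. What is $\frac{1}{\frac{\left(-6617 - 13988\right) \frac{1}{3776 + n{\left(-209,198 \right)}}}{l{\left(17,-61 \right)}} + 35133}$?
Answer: $\frac{1154440}{40558936399} \approx 2.8463 \cdot 10^{-5}$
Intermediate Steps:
$n{\left(a,t \right)} = 144$
$D = - \frac{43}{2}$ ($D = \frac{67 - 110}{2} = \frac{1}{2} \left(-43\right) = - \frac{43}{2} \approx -21.5$)
$l{\left(d,o \right)} = 161 - \frac{43 o}{2}$ ($l{\left(d,o \right)} = - \frac{43 o}{2} + 161 = 161 - \frac{43 o}{2}$)
$\frac{1}{\frac{\left(-6617 - 13988\right) \frac{1}{3776 + n{\left(-209,198 \right)}}}{l{\left(17,-61 \right)}} + 35133} = \frac{1}{\frac{\left(-6617 - 13988\right) \frac{1}{3776 + 144}}{161 - - \frac{2623}{2}} + 35133} = \frac{1}{\frac{\left(-20605\right) \frac{1}{3920}}{161 + \frac{2623}{2}} + 35133} = \frac{1}{\frac{\left(-20605\right) \frac{1}{3920}}{\frac{2945}{2}} + 35133} = \frac{1}{\left(- \frac{4121}{784}\right) \frac{2}{2945} + 35133} = \frac{1}{- \frac{4121}{1154440} + 35133} = \frac{1}{\frac{40558936399}{1154440}} = \frac{1154440}{40558936399}$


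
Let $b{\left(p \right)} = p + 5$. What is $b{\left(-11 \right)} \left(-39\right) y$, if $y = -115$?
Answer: $-26910$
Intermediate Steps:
$b{\left(p \right)} = 5 + p$
$b{\left(-11 \right)} \left(-39\right) y = \left(5 - 11\right) \left(-39\right) \left(-115\right) = \left(-6\right) \left(-39\right) \left(-115\right) = 234 \left(-115\right) = -26910$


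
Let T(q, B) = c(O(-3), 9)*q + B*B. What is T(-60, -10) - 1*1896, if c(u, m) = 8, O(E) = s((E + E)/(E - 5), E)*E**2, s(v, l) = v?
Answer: -2276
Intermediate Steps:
O(E) = 2*E**3/(-5 + E) (O(E) = ((E + E)/(E - 5))*E**2 = ((2*E)/(-5 + E))*E**2 = (2*E/(-5 + E))*E**2 = 2*E**3/(-5 + E))
T(q, B) = B**2 + 8*q (T(q, B) = 8*q + B*B = 8*q + B**2 = B**2 + 8*q)
T(-60, -10) - 1*1896 = ((-10)**2 + 8*(-60)) - 1*1896 = (100 - 480) - 1896 = -380 - 1896 = -2276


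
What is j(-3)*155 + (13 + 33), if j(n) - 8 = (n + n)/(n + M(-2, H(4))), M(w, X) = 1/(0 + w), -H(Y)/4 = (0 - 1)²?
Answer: 10862/7 ≈ 1551.7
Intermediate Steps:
H(Y) = -4 (H(Y) = -4*(0 - 1)² = -4*(-1)² = -4*1 = -4)
M(w, X) = 1/w
j(n) = 8 + 2*n/(-½ + n) (j(n) = 8 + (n + n)/(n + 1/(-2)) = 8 + (2*n)/(n - ½) = 8 + (2*n)/(-½ + n) = 8 + 2*n/(-½ + n))
j(-3)*155 + (13 + 33) = (4*(-2 + 5*(-3))/(-1 + 2*(-3)))*155 + (13 + 33) = (4*(-2 - 15)/(-1 - 6))*155 + 46 = (4*(-17)/(-7))*155 + 46 = (4*(-⅐)*(-17))*155 + 46 = (68/7)*155 + 46 = 10540/7 + 46 = 10862/7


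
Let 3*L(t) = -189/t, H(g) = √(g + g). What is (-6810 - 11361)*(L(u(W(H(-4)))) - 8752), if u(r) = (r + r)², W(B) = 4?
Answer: 10179230661/64 ≈ 1.5905e+8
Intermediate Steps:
H(g) = √2*√g (H(g) = √(2*g) = √2*√g)
u(r) = 4*r² (u(r) = (2*r)² = 4*r²)
L(t) = -63/t (L(t) = (-189/t)/3 = -63/t)
(-6810 - 11361)*(L(u(W(H(-4)))) - 8752) = (-6810 - 11361)*(-63/(4*4²) - 8752) = -18171*(-63/(4*16) - 8752) = -18171*(-63/64 - 8752) = -18171*(-560191/64) = 10179230661/64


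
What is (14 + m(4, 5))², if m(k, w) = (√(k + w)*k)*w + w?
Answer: 6241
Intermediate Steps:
m(k, w) = w + k*w*√(k + w) (m(k, w) = (k*√(k + w))*w + w = k*w*√(k + w) + w = w + k*w*√(k + w))
(14 + m(4, 5))² = (14 + 5*(1 + 4*√(4 + 5)))² = (14 + 5*(1 + 4*√9))² = (14 + 5*(1 + 4*3))² = (14 + 5*(1 + 12))² = (14 + 5*13)² = (14 + 65)² = 79² = 6241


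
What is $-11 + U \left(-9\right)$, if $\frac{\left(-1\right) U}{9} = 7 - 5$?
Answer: $151$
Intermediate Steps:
$U = -18$ ($U = - 9 \left(7 - 5\right) = \left(-9\right) 2 = -18$)
$-11 + U \left(-9\right) = -11 - -162 = -11 + 162 = 151$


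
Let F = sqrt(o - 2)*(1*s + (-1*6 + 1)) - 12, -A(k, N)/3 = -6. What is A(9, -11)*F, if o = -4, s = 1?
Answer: -216 - 72*I*sqrt(6) ≈ -216.0 - 176.36*I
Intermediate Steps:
A(k, N) = 18 (A(k, N) = -3*(-6) = 18)
F = -12 - 4*I*sqrt(6) (F = sqrt(-4 - 2)*(1*1 + (-1*6 + 1)) - 12 = sqrt(-6)*(1 + (-6 + 1)) - 12 = (I*sqrt(6))*(1 - 5) - 12 = (I*sqrt(6))*(-4) - 12 = -4*I*sqrt(6) - 12 = -12 - 4*I*sqrt(6) ≈ -12.0 - 9.798*I)
A(9, -11)*F = 18*(-12 - 4*I*sqrt(6)) = -216 - 72*I*sqrt(6)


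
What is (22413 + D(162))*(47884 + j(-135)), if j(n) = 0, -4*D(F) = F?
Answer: 1071284790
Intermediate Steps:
D(F) = -F/4
(22413 + D(162))*(47884 + j(-135)) = (22413 - 1/4*162)*(47884 + 0) = (22413 - 81/2)*47884 = (44745/2)*47884 = 1071284790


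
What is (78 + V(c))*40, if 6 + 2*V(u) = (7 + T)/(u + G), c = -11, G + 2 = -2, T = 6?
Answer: 8948/3 ≈ 2982.7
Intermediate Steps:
G = -4 (G = -2 - 2 = -4)
V(u) = -3 + 13/(2*(-4 + u)) (V(u) = -3 + ((7 + 6)/(u - 4))/2 = -3 + (13/(-4 + u))/2 = -3 + 13/(2*(-4 + u)))
(78 + V(c))*40 = (78 + (37 - 6*(-11))/(2*(-4 - 11)))*40 = (78 + (½)*(37 + 66)/(-15))*40 = (78 + (½)*(-1/15)*103)*40 = (78 - 103/30)*40 = (2237/30)*40 = 8948/3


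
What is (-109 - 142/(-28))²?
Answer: 2117025/196 ≈ 10801.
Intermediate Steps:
(-109 - 142/(-28))² = (-109 - 142*(-1/28))² = (-109 + 71/14)² = (-1455/14)² = 2117025/196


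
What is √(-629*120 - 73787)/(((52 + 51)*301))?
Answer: I*√149267/31003 ≈ 0.012462*I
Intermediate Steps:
√(-629*120 - 73787)/(((52 + 51)*301)) = √(-75480 - 73787)/((103*301)) = √(-149267)/31003 = (I*√149267)*(1/31003) = I*√149267/31003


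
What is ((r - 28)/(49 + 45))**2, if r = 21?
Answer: 49/8836 ≈ 0.0055455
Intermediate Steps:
((r - 28)/(49 + 45))**2 = ((21 - 28)/(49 + 45))**2 = (-7/94)**2 = 49/8836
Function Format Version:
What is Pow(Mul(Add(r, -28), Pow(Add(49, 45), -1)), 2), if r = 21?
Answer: Rational(49, 8836) ≈ 0.0055455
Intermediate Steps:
Pow(Mul(Add(r, -28), Pow(Add(49, 45), -1)), 2) = Pow(Mul(Add(21, -28), Pow(Add(49, 45), -1)), 2) = Pow(Mul(-7, Pow(94, -1)), 2) = Pow(Mul(-7, Rational(1, 94)), 2) = Pow(Rational(-7, 94), 2) = Rational(49, 8836)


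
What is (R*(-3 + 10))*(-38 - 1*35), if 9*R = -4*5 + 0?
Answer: 10220/9 ≈ 1135.6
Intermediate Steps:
R = -20/9 (R = (-4*5 + 0)/9 = (-20 + 0)/9 = (⅑)*(-20) = -20/9 ≈ -2.2222)
(R*(-3 + 10))*(-38 - 1*35) = (-20*(-3 + 10)/9)*(-38 - 1*35) = (-20/9*7)*(-38 - 35) = -140/9*(-73) = 10220/9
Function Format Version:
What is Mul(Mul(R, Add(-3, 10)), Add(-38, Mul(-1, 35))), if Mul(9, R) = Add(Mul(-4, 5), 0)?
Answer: Rational(10220, 9) ≈ 1135.6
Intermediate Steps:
R = Rational(-20, 9) (R = Mul(Rational(1, 9), Add(Mul(-4, 5), 0)) = Mul(Rational(1, 9), Add(-20, 0)) = Mul(Rational(1, 9), -20) = Rational(-20, 9) ≈ -2.2222)
Mul(Mul(R, Add(-3, 10)), Add(-38, Mul(-1, 35))) = Mul(Mul(Rational(-20, 9), Add(-3, 10)), Add(-38, Mul(-1, 35))) = Mul(Mul(Rational(-20, 9), 7), Add(-38, -35)) = Mul(Rational(-140, 9), -73) = Rational(10220, 9)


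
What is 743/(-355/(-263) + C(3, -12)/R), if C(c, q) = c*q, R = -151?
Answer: 29506759/63073 ≈ 467.82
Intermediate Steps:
743/(-355/(-263) + C(3, -12)/R) = 743/(-355/(-263) + (3*(-12))/(-151)) = 743/(-355*(-1/263) - 36*(-1/151)) = 743/(355/263 + 36/151) = 743/(63073/39713) = 743*(39713/63073) = 29506759/63073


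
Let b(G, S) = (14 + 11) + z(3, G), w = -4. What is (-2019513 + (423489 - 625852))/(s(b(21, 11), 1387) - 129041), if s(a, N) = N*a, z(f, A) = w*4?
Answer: 1110938/58279 ≈ 19.062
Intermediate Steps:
z(f, A) = -16 (z(f, A) = -4*4 = -16)
b(G, S) = 9 (b(G, S) = (14 + 11) - 16 = 25 - 16 = 9)
(-2019513 + (423489 - 625852))/(s(b(21, 11), 1387) - 129041) = (-2019513 + (423489 - 625852))/(1387*9 - 129041) = (-2019513 - 202363)/(12483 - 129041) = -2221876/(-116558) = -2221876*(-1/116558) = 1110938/58279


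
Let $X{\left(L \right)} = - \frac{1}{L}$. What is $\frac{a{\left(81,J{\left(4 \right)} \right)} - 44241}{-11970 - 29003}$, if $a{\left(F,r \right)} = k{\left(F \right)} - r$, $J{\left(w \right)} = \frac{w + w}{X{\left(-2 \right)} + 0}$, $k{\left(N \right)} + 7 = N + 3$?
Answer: $\frac{44180}{40973} \approx 1.0783$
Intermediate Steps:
$k{\left(N \right)} = -4 + N$ ($k{\left(N \right)} = -7 + \left(N + 3\right) = -7 + \left(3 + N\right) = -4 + N$)
$J{\left(w \right)} = 4 w$ ($J{\left(w \right)} = \frac{w + w}{- \frac{1}{-2} + 0} = \frac{2 w}{\left(-1\right) \left(- \frac{1}{2}\right) + 0} = \frac{2 w}{\frac{1}{2} + 0} = 2 w \frac{1}{\frac{1}{2}} = 2 w 2 = 4 w$)
$a{\left(F,r \right)} = -4 + F - r$ ($a{\left(F,r \right)} = \left(-4 + F\right) - r = -4 + F - r$)
$\frac{a{\left(81,J{\left(4 \right)} \right)} - 44241}{-11970 - 29003} = \frac{\left(-4 + 81 - 4 \cdot 4\right) - 44241}{-11970 - 29003} = \frac{\left(-4 + 81 - 16\right) - 44241}{-40973} = \left(\left(-4 + 81 - 16\right) - 44241\right) \left(- \frac{1}{40973}\right) = \left(61 - 44241\right) \left(- \frac{1}{40973}\right) = \left(-44180\right) \left(- \frac{1}{40973}\right) = \frac{44180}{40973}$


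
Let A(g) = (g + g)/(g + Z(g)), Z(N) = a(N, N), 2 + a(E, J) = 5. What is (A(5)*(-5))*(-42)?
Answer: 525/2 ≈ 262.50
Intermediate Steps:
a(E, J) = 3 (a(E, J) = -2 + 5 = 3)
Z(N) = 3
A(g) = 2*g/(3 + g) (A(g) = (g + g)/(g + 3) = (2*g)/(3 + g) = 2*g/(3 + g))
(A(5)*(-5))*(-42) = ((2*5/(3 + 5))*(-5))*(-42) = ((2*5/8)*(-5))*(-42) = ((2*5*(1/8))*(-5))*(-42) = ((5/4)*(-5))*(-42) = -25/4*(-42) = 525/2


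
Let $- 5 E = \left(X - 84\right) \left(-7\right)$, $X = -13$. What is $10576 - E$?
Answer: $\frac{53559}{5} \approx 10712.0$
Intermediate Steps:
$E = - \frac{679}{5}$ ($E = - \frac{\left(-13 - 84\right) \left(-7\right)}{5} = - \frac{\left(-97\right) \left(-7\right)}{5} = \left(- \frac{1}{5}\right) 679 = - \frac{679}{5} \approx -135.8$)
$10576 - E = 10576 - - \frac{679}{5} = 10576 + \frac{679}{5} = \frac{53559}{5}$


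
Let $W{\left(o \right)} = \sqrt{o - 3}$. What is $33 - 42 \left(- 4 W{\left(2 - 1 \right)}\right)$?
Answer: $33 + 168 i \sqrt{2} \approx 33.0 + 237.59 i$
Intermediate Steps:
$W{\left(o \right)} = \sqrt{-3 + o}$
$33 - 42 \left(- 4 W{\left(2 - 1 \right)}\right) = 33 - 42 \left(- 4 \sqrt{-3 + \left(2 - 1\right)}\right) = 33 - 42 \left(- 4 \sqrt{-3 + 1}\right) = 33 - 42 \left(- 4 \sqrt{-2}\right) = 33 - 42 \left(- 4 i \sqrt{2}\right) = 33 + 168 i \sqrt{2}$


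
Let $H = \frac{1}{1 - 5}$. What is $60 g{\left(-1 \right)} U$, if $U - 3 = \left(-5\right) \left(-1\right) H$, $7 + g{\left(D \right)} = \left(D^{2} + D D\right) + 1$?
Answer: $-420$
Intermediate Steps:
$g{\left(D \right)} = -6 + 2 D^{2}$ ($g{\left(D \right)} = -7 + \left(\left(D^{2} + D D\right) + 1\right) = -7 + \left(\left(D^{2} + D^{2}\right) + 1\right) = -7 + \left(2 D^{2} + 1\right) = -7 + \left(1 + 2 D^{2}\right) = -6 + 2 D^{2}$)
$H = - \frac{1}{4}$ ($H = \frac{1}{-4} = - \frac{1}{4} \approx -0.25$)
$U = \frac{7}{4}$ ($U = 3 + \left(-5\right) \left(-1\right) \left(- \frac{1}{4}\right) = 3 + 5 \left(- \frac{1}{4}\right) = 3 - \frac{5}{4} = \frac{7}{4} \approx 1.75$)
$60 g{\left(-1 \right)} U = 60 \left(-6 + 2 \left(-1\right)^{2}\right) \frac{7}{4} = 60 \left(-6 + 2 \cdot 1\right) \frac{7}{4} = 60 \left(-6 + 2\right) \frac{7}{4} = 60 \left(-4\right) \frac{7}{4} = \left(-240\right) \frac{7}{4} = -420$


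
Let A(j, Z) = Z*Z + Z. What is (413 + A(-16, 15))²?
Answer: 426409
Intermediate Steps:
A(j, Z) = Z + Z² (A(j, Z) = Z² + Z = Z + Z²)
(413 + A(-16, 15))² = (413 + 15*(1 + 15))² = (413 + 15*16)² = (413 + 240)² = 653² = 426409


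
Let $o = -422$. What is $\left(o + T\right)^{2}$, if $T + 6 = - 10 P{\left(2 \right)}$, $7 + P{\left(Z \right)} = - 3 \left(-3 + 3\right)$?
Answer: $128164$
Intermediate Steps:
$P{\left(Z \right)} = -7$ ($P{\left(Z \right)} = -7 - 3 \left(-3 + 3\right) = -7 - 0 = -7 + 0 = -7$)
$T = 64$ ($T = -6 - -70 = -6 + 70 = 64$)
$\left(o + T\right)^{2} = \left(-422 + 64\right)^{2} = \left(-358\right)^{2} = 128164$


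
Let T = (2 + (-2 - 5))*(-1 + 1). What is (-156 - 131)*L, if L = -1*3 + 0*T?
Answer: 861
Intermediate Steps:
T = 0 (T = (2 - 7)*0 = -5*0 = 0)
L = -3 (L = -1*3 + 0*0 = -3 + 0 = -3)
(-156 - 131)*L = (-156 - 131)*(-3) = -287*(-3) = 861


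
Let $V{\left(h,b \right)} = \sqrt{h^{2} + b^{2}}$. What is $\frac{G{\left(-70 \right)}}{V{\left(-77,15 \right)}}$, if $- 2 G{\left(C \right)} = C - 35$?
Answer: $\frac{105 \sqrt{6154}}{12308} \approx 0.66924$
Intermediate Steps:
$G{\left(C \right)} = \frac{35}{2} - \frac{C}{2}$ ($G{\left(C \right)} = - \frac{C - 35}{2} = - \frac{-35 + C}{2} = \frac{35}{2} - \frac{C}{2}$)
$V{\left(h,b \right)} = \sqrt{b^{2} + h^{2}}$
$\frac{G{\left(-70 \right)}}{V{\left(-77,15 \right)}} = \frac{\frac{35}{2} - -35}{\sqrt{15^{2} + \left(-77\right)^{2}}} = \frac{\frac{35}{2} + 35}{\sqrt{225 + 5929}} = \frac{105}{2 \sqrt{6154}} = \frac{105 \frac{\sqrt{6154}}{6154}}{2} = \frac{105 \sqrt{6154}}{12308}$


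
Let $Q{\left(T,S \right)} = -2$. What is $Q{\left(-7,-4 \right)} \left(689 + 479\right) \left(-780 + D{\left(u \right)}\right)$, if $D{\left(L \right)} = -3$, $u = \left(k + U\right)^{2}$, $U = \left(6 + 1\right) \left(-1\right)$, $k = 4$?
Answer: $1829088$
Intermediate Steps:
$U = -7$ ($U = 7 \left(-1\right) = -7$)
$u = 9$ ($u = \left(4 - 7\right)^{2} = \left(-3\right)^{2} = 9$)
$Q{\left(-7,-4 \right)} \left(689 + 479\right) \left(-780 + D{\left(u \right)}\right) = - 2 \left(689 + 479\right) \left(-780 - 3\right) = - 2 \cdot 1168 \left(-783\right) = \left(-2\right) \left(-914544\right) = 1829088$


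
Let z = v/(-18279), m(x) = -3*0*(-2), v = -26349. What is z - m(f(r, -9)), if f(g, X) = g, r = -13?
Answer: 8783/6093 ≈ 1.4415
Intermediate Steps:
m(x) = 0 (m(x) = 0*(-2) = 0)
z = 8783/6093 (z = -26349/(-18279) = -26349*(-1/18279) = 8783/6093 ≈ 1.4415)
z - m(f(r, -9)) = 8783/6093 - 1*0 = 8783/6093 + 0 = 8783/6093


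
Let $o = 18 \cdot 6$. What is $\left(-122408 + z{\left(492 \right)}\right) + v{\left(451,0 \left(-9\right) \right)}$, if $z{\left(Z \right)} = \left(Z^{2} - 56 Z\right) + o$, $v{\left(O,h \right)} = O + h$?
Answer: $92663$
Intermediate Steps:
$o = 108$
$z{\left(Z \right)} = 108 + Z^{2} - 56 Z$ ($z{\left(Z \right)} = \left(Z^{2} - 56 Z\right) + 108 = 108 + Z^{2} - 56 Z$)
$\left(-122408 + z{\left(492 \right)}\right) + v{\left(451,0 \left(-9\right) \right)} = \left(-122408 + \left(108 + 492^{2} - 27552\right)\right) + \left(451 + 0 \left(-9\right)\right) = \left(-122408 + \left(108 + 242064 - 27552\right)\right) + \left(451 + 0\right) = \left(-122408 + 214620\right) + 451 = 92212 + 451 = 92663$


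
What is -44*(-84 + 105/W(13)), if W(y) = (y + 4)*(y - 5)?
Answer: 124509/34 ≈ 3662.0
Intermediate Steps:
W(y) = (-5 + y)*(4 + y) (W(y) = (4 + y)*(-5 + y) = (-5 + y)*(4 + y))
-44*(-84 + 105/W(13)) = -44*(-84 + 105/(-20 + 13² - 1*13)) = -44*(-84 + 105/(-20 + 169 - 13)) = -44*(-84 + 105/136) = -44*(-11319/136) = 124509/34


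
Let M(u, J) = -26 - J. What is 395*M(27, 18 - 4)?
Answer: -15800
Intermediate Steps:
395*M(27, 18 - 4) = 395*(-26 - (18 - 4)) = 395*(-26 - 1*14) = 395*(-26 - 14) = 395*(-40) = -15800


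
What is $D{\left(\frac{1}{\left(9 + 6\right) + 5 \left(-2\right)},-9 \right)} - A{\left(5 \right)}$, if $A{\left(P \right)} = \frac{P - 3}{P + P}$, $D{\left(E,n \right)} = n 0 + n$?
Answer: $- \frac{46}{5} \approx -9.2$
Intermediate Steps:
$D{\left(E,n \right)} = n$ ($D{\left(E,n \right)} = 0 + n = n$)
$A{\left(P \right)} = \frac{-3 + P}{2 P}$
$D{\left(\frac{1}{\left(9 + 6\right) + 5 \left(-2\right)},-9 \right)} - A{\left(5 \right)} = -9 - \frac{-3 + 5}{2 \cdot 5} = -9 - \frac{1}{2} \cdot \frac{1}{5} \cdot 2 = -9 - \frac{1}{5} = - \frac{46}{5}$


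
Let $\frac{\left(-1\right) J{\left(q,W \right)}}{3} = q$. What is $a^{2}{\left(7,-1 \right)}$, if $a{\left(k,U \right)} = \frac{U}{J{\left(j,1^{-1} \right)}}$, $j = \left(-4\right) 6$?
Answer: $\frac{1}{5184} \approx 0.0001929$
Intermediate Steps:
$j = -24$
$J{\left(q,W \right)} = - 3 q$
$a{\left(k,U \right)} = \frac{U}{72}$ ($a{\left(k,U \right)} = \frac{U}{\left(-3\right) \left(-24\right)} = \frac{U}{72}$)
$a^{2}{\left(7,-1 \right)} = \left(\frac{1}{72} \left(-1\right)\right)^{2} = \left(- \frac{1}{72}\right)^{2} = \frac{1}{5184}$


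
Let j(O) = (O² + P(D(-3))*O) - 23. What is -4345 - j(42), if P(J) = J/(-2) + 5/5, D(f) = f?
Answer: -6191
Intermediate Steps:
P(J) = 1 - J/2 (P(J) = J*(-½) + 5*(⅕) = -J/2 + 1 = 1 - J/2)
j(O) = -23 + O² + 5*O/2 (j(O) = (O² + (1 - ½*(-3))*O) - 23 = (O² + (1 + 3/2)*O) - 23 = (O² + 5*O/2) - 23 = -23 + O² + 5*O/2)
-4345 - j(42) = -4345 - (-23 + 42² + (5/2)*42) = -4345 - (-23 + 1764 + 105) = -4345 - 1*1846 = -4345 - 1846 = -6191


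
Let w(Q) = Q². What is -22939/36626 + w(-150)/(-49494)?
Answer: -326571311/302127874 ≈ -1.0809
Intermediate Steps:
-22939/36626 + w(-150)/(-49494) = -22939/36626 + (-150)²/(-49494) = -22939*1/36626 + 22500*(-1/49494) = -22939/36626 - 3750/8249 = -326571311/302127874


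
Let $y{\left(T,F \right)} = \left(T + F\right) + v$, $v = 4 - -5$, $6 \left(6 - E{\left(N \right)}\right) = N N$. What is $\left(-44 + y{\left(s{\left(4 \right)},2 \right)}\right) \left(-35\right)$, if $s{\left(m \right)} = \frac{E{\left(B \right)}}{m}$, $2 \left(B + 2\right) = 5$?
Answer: $\frac{105875}{96} \approx 1102.9$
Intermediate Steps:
$B = \frac{1}{2}$ ($B = -2 + \frac{1}{2} \cdot 5 = -2 + \frac{5}{2} = \frac{1}{2} \approx 0.5$)
$E{\left(N \right)} = 6 - \frac{N^{2}}{6}$ ($E{\left(N \right)} = 6 - \frac{N N}{6} = 6 - \frac{N^{2}}{6}$)
$s{\left(m \right)} = \frac{143}{24 m}$ ($s{\left(m \right)} = \frac{6 - \frac{1}{6 \cdot 4}}{m} = \frac{6 - \frac{1}{24}}{m} = \frac{143}{24 m}$)
$v = 9$ ($v = 4 + 5 = 9$)
$y{\left(T,F \right)} = 9 + F + T$ ($y{\left(T,F \right)} = \left(T + F\right) + 9 = \left(F + T\right) + 9 = 9 + F + T$)
$\left(-44 + y{\left(s{\left(4 \right)},2 \right)}\right) \left(-35\right) = \left(-44 + \left(9 + 2 + \frac{143}{24 \cdot 4}\right)\right) \left(-35\right) = \left(-44 + \left(9 + 2 + \frac{143}{24} \cdot \frac{1}{4}\right)\right) \left(-35\right) = \left(-44 + \left(9 + 2 + \frac{143}{96}\right)\right) \left(-35\right) = \left(-44 + \frac{1199}{96}\right) \left(-35\right) = \left(- \frac{3025}{96}\right) \left(-35\right) = \frac{105875}{96}$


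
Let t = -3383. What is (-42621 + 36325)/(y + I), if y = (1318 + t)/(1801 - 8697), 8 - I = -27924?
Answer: -43417216/192621137 ≈ -0.22540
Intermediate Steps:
I = 27932 (I = 8 - 1*(-27924) = 8 + 27924 = 27932)
y = 2065/6896 (y = (1318 - 3383)/(1801 - 8697) = -2065/(-6896) = -2065*(-1/6896) = 2065/6896 ≈ 0.29945)
(-42621 + 36325)/(y + I) = (-42621 + 36325)/(2065/6896 + 27932) = -6296/192621137/6896 = -6296*6896/192621137 = -43417216/192621137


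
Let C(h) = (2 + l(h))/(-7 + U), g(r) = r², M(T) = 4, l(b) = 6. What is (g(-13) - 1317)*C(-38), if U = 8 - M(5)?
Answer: 9184/3 ≈ 3061.3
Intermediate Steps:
U = 4 (U = 8 - 1*4 = 8 - 4 = 4)
C(h) = -8/3 (C(h) = (2 + 6)/(-7 + 4) = 8/(-3) = 8*(-⅓) = -8/3)
(g(-13) - 1317)*C(-38) = ((-13)² - 1317)*(-8/3) = (169 - 1317)*(-8/3) = -1148*(-8/3) = 9184/3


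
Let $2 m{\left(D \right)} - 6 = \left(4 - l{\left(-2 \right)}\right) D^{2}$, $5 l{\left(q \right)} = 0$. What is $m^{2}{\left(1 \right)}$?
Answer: $25$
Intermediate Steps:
$l{\left(q \right)} = 0$ ($l{\left(q \right)} = \frac{1}{5} \cdot 0 = 0$)
$m{\left(D \right)} = 3 + 2 D^{2}$ ($m{\left(D \right)} = 3 + \frac{\left(4 - 0\right) D^{2}}{2} = 3 + \frac{\left(4 + 0\right) D^{2}}{2} = 3 + \frac{4 D^{2}}{2} = 3 + 2 D^{2}$)
$m^{2}{\left(1 \right)} = \left(3 + 2 \cdot 1^{2}\right)^{2} = \left(3 + 2 \cdot 1\right)^{2} = \left(3 + 2\right)^{2} = 5^{2} = 25$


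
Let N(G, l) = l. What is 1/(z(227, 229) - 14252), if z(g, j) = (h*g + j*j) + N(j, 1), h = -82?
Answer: 1/19576 ≈ 5.1083e-5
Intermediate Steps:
z(g, j) = 1 + j**2 - 82*g (z(g, j) = (-82*g + j*j) + 1 = (-82*g + j**2) + 1 = (j**2 - 82*g) + 1 = 1 + j**2 - 82*g)
1/(z(227, 229) - 14252) = 1/((1 + 229**2 - 82*227) - 14252) = 1/((1 + 52441 - 18614) - 14252) = 1/(33828 - 14252) = 1/19576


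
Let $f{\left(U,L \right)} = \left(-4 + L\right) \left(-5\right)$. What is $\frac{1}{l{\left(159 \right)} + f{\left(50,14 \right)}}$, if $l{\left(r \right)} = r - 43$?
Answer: $\frac{1}{66} \approx 0.015152$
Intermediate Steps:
$l{\left(r \right)} = -43 + r$
$f{\left(U,L \right)} = 20 - 5 L$
$\frac{1}{l{\left(159 \right)} + f{\left(50,14 \right)}} = \frac{1}{\left(-43 + 159\right) + \left(20 - 70\right)} = \frac{1}{116 + \left(20 - 70\right)} = \frac{1}{116 - 50} = \frac{1}{66}$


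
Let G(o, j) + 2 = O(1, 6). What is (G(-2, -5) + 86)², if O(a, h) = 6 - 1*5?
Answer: 7225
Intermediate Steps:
O(a, h) = 1 (O(a, h) = 6 - 5 = 1)
G(o, j) = -1 (G(o, j) = -2 + 1 = -1)
(G(-2, -5) + 86)² = (-1 + 86)² = 85² = 7225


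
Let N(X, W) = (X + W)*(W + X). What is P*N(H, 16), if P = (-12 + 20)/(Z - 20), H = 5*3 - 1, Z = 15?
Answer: -1440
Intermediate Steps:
H = 14 (H = 15 - 1 = 14)
P = -8/5 (P = (-12 + 20)/(15 - 20) = 8/(-5) = 8*(-⅕) = -8/5 ≈ -1.6000)
N(X, W) = (W + X)² (N(X, W) = (W + X)*(W + X) = (W + X)²)
P*N(H, 16) = -8*(16 + 14)²/5 = -8/5*30² = -8/5*900 = -1440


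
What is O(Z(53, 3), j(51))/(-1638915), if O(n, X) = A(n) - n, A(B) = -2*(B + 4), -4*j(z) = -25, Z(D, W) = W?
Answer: 17/1638915 ≈ 1.0373e-5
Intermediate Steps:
j(z) = 25/4 (j(z) = -¼*(-25) = 25/4)
A(B) = -8 - 2*B (A(B) = -2*(4 + B) = -8 - 2*B)
O(n, X) = -8 - 3*n (O(n, X) = (-8 - 2*n) - n = -8 - 3*n)
O(Z(53, 3), j(51))/(-1638915) = (-8 - 3*3)/(-1638915) = (-8 - 9)*(-1/1638915) = -17*(-1/1638915) = 17/1638915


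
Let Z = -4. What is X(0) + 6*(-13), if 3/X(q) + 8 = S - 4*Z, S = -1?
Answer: -543/7 ≈ -77.571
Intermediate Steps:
X(q) = 3/7 (X(q) = 3/(-8 + (-1 - 4*(-4))) = 3/(-8 + (-1 + 16)) = 3/(-8 + 15) = 3/7)
X(0) + 6*(-13) = 3/7 + 6*(-13) = 3/7 - 78 = -543/7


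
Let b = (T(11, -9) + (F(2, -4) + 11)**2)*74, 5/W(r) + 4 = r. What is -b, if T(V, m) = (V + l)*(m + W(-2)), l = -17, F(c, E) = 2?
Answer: -16872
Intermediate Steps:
W(r) = 5/(-4 + r)
T(V, m) = (-17 + V)*(-5/6 + m) (T(V, m) = (V - 17)*(m + 5/(-4 - 2)) = (-17 + V)*(m + 5/(-6)) = (-17 + V)*(m + 5*(-1/6)) = (-17 + V)*(m - 5/6) = (-17 + V)*(-5/6 + m))
b = 16872 (b = ((85/6 - 17*(-9) - 5/6*11 + 11*(-9)) + (2 + 11)**2)*74 = ((85/6 + 153 - 55/6 - 99) + 13**2)*74 = (59 + 169)*74 = 228*74 = 16872)
-b = -1*16872 = -16872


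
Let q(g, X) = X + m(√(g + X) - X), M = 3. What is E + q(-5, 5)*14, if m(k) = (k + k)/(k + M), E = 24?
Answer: 164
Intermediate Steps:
m(k) = 2*k/(3 + k) (m(k) = (k + k)/(k + 3) = (2*k)/(3 + k) = 2*k/(3 + k))
q(g, X) = X + 2*(√(X + g) - X)/(3 + √(X + g) - X) (q(g, X) = X + 2*(√(g + X) - X)/(3 + (√(g + X) - X)) = X + 2*(√(X + g) - X)/(3 + (√(X + g) - X)) = X + 2*(√(X + g) - X)/(3 + √(X + g) - X))
E + q(-5, 5)*14 = 24 + ((5² - 1*5 - 2*√(5 - 5) - 1*5*√(5 - 5))/(-3 + 5 - √(5 - 5)))*14 = 24 + ((25 - 5 - 2*√0 - 1*5*√0)/(-3 + 5 - √0))*14 = 24 + ((25 - 5 - 2*0 - 1*5*0)/(-3 + 5 - 1*0))*14 = 24 + ((25 - 5 + 0 + 0)/(-3 + 5 + 0))*14 = 24 + (20/2)*14 = 24 + ((½)*20)*14 = 24 + 10*14 = 24 + 140 = 164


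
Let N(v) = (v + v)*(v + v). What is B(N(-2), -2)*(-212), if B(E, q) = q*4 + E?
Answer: -1696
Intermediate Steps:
N(v) = 4*v**2 (N(v) = (2*v)*(2*v) = 4*v**2)
B(E, q) = E + 4*q (B(E, q) = 4*q + E = E + 4*q)
B(N(-2), -2)*(-212) = (4*(-2)**2 + 4*(-2))*(-212) = (4*4 - 8)*(-212) = (16 - 8)*(-212) = 8*(-212) = -1696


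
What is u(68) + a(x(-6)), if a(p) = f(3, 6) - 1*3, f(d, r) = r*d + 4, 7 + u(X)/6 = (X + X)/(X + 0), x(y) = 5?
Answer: -11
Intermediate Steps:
u(X) = -30 (u(X) = -42 + 6*((X + X)/(X + 0)) = -42 + 6*((2*X)/X) = -42 + 6*2 = -42 + 12 = -30)
f(d, r) = 4 + d*r (f(d, r) = d*r + 4 = 4 + d*r)
a(p) = 19 (a(p) = (4 + 3*6) - 1*3 = (4 + 18) - 3 = 22 - 3 = 19)
u(68) + a(x(-6)) = -30 + 19 = -11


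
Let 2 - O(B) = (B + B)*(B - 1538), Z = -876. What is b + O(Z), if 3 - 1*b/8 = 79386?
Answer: -4864390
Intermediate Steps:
O(B) = 2 - 2*B*(-1538 + B) (O(B) = 2 - (B + B)*(B - 1538) = 2 - 2*B*(-1538 + B))
b = -635064 (b = 24 - 8*79386 = 24 - 635088 = -635064)
b + O(Z) = -635064 + (2 - 2*(-876)² + 3076*(-876)) = -635064 + (2 - 2*767376 - 2694576) = -635064 + (2 - 1534752 - 2694576) = -635064 - 4229326 = -4864390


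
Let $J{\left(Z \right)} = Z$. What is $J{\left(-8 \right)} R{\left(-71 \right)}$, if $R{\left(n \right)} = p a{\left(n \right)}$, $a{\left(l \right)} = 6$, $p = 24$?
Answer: $-1152$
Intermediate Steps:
$R{\left(n \right)} = 144$ ($R{\left(n \right)} = 24 \cdot 6 = 144$)
$J{\left(-8 \right)} R{\left(-71 \right)} = \left(-8\right) 144 = -1152$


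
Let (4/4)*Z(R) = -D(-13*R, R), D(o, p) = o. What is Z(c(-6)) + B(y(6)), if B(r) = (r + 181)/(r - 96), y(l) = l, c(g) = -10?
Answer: -11887/90 ≈ -132.08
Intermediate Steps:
B(r) = (181 + r)/(-96 + r)
Z(R) = 13*R (Z(R) = -(-13)*R = 13*R)
Z(c(-6)) + B(y(6)) = 13*(-10) + (181 + 6)/(-96 + 6) = -130 + 187/(-90) = -130 - 1/90*187 = -130 - 187/90 = -11887/90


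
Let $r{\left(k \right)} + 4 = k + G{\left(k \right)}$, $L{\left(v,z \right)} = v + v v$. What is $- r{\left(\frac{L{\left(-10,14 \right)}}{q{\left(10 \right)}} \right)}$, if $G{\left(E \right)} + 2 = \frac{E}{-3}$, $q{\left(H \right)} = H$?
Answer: $0$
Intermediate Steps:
$G{\left(E \right)} = -2 - \frac{E}{3}$ ($G{\left(E \right)} = -2 + \frac{E}{-3} = -2 + E \left(- \frac{1}{3}\right) = -2 - \frac{E}{3}$)
$L{\left(v,z \right)} = v + v^{2}$
$r{\left(k \right)} = -6 + \frac{2 k}{3}$ ($r{\left(k \right)} = -4 + \left(k - \left(2 + \frac{k}{3}\right)\right) = -4 + \left(-2 + \frac{2 k}{3}\right) = -6 + \frac{2 k}{3}$)
$- r{\left(\frac{L{\left(-10,14 \right)}}{q{\left(10 \right)}} \right)} = - (-6 + \frac{2 \frac{\left(-10\right) \left(1 - 10\right)}{10}}{3}) = - (-6 + \frac{2 \left(-10\right) \left(-9\right) \frac{1}{10}}{3}) = - (-6 + \frac{2 \cdot 90 \cdot \frac{1}{10}}{3}) = - (-6 + \frac{2}{3} \cdot 9) = - (-6 + 6) = \left(-1\right) 0 = 0$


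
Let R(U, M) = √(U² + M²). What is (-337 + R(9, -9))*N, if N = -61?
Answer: 20557 - 549*√2 ≈ 19781.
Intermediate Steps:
R(U, M) = √(M² + U²)
(-337 + R(9, -9))*N = (-337 + √((-9)² + 9²))*(-61) = (-337 + √(81 + 81))*(-61) = (-337 + √162)*(-61) = (-337 + 9*√2)*(-61) = 20557 - 549*√2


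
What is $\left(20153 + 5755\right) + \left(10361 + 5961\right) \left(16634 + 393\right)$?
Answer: $277940602$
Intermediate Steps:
$\left(20153 + 5755\right) + \left(10361 + 5961\right) \left(16634 + 393\right) = 25908 + 16322 \cdot 17027 = 25908 + 277914694 = 277940602$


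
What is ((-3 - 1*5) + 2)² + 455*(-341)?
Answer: -155119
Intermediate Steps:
((-3 - 1*5) + 2)² + 455*(-341) = ((-3 - 5) + 2)² - 155155 = (-8 + 2)² - 155155 = (-6)² - 155155 = 36 - 155155 = -155119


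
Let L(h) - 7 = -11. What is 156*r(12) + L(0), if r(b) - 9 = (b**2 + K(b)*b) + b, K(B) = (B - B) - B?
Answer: 3272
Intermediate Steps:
K(B) = -B (K(B) = 0 - B = -B)
L(h) = -4 (L(h) = 7 - 11 = -4)
r(b) = 9 + b (r(b) = 9 + ((b**2 + (-b)*b) + b) = 9 + ((b**2 - b**2) + b) = 9 + (0 + b) = 9 + b)
156*r(12) + L(0) = 156*(9 + 12) - 4 = 156*21 - 4 = 3276 - 4 = 3272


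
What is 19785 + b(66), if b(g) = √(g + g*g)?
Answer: 19785 + √4422 ≈ 19852.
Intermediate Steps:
b(g) = √(g + g²)
19785 + b(66) = 19785 + √(66*(1 + 66)) = 19785 + √(66*67) = 19785 + √4422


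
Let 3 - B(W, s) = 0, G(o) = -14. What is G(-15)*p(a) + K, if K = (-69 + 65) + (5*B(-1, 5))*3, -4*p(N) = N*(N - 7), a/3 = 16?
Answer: 6929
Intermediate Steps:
a = 48 (a = 3*16 = 48)
p(N) = -N*(-7 + N)/4 (p(N) = -N*(N - 7)/4 = -N*(-7 + N)/4)
B(W, s) = 3 (B(W, s) = 3 - 1*0 = 3 + 0 = 3)
K = 41 (K = (-69 + 65) + (5*3)*3 = -4 + 15*3 = -4 + 45 = 41)
G(-15)*p(a) + K = -7*48*(7 - 1*48)/2 + 41 = -7*48*(7 - 48)/2 + 41 = -7*48*(-41)/2 + 41 = -14*(-492) + 41 = 6888 + 41 = 6929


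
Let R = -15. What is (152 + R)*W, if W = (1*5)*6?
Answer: 4110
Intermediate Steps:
W = 30 (W = 5*6 = 30)
(152 + R)*W = (152 - 15)*30 = 137*30 = 4110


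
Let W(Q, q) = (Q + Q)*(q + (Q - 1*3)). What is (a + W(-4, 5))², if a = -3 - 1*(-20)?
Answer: 1089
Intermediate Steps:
a = 17 (a = -3 + 20 = 17)
W(Q, q) = 2*Q*(-3 + Q + q) (W(Q, q) = (2*Q)*(q + (Q - 3)) = (2*Q)*(q + (-3 + Q)) = (2*Q)*(-3 + Q + q) = 2*Q*(-3 + Q + q))
(a + W(-4, 5))² = (17 + 2*(-4)*(-3 - 4 + 5))² = (17 + 2*(-4)*(-2))² = (17 + 16)² = 33² = 1089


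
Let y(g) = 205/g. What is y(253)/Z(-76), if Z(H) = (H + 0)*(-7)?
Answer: 205/134596 ≈ 0.0015231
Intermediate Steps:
Z(H) = -7*H (Z(H) = H*(-7) = -7*H)
y(253)/Z(-76) = (205/253)/((-7*(-76))) = (205*(1/253))/532 = (205/253)*(1/532) = 205/134596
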